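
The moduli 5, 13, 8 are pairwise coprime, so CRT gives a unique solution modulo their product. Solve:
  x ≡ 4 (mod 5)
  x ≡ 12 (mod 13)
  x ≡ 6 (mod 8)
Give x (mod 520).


Moduli 5, 13, 8 are pairwise coprime; by CRT there is a unique solution modulo M = 5 · 13 · 8 = 520.
Solve pairwise, accumulating the modulus:
  Start with x ≡ 4 (mod 5).
  Combine with x ≡ 12 (mod 13): since gcd(5, 13) = 1, we get a unique residue mod 65.
    Write x = 4 + 5·t and substitute into x ≡ 12 (mod 13): 5·t ≡ 12 − 4 = 8 (mod 13).
    The inverse of 5 mod 13 is 8 (since 5·8 = 40 = 3·13 + 1), so t ≡ 8·8 = 64 ≡ 12 (mod 13).
    Then x = 4 + 5·12 = 64, valid modulo lcm(5, 13) = 65: x ≡ 64 (mod 65).
  Combine with x ≡ 6 (mod 8): since gcd(65, 8) = 1, we get a unique residue mod 520.
    Write x = 64 + 65·t and substitute into x ≡ 6 (mod 8): 65·t ≡ 6 − 64 = -58 (mod 8).
    Reduce coefficients mod 8: 1·t ≡ 6 (mod 8).
    So t ≡ 6 (mod 8).
    Then x = 64 + 65·6 = 454, valid modulo lcm(65, 8) = 520: x ≡ 454 (mod 520).
Verify: 454 mod 5 = 4 ✓, 454 mod 13 = 12 ✓, 454 mod 8 = 6 ✓.

x ≡ 454 (mod 520).


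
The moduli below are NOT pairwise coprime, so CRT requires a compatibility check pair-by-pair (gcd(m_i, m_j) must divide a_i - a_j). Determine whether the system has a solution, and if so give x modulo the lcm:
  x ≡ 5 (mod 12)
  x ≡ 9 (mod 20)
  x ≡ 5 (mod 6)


Moduli 12, 20, 6 are not pairwise coprime, so CRT works modulo lcm(m_i) when all pairwise compatibility conditions hold.
Pairwise compatibility: gcd(m_i, m_j) must divide a_i - a_j for every pair.
Merge one congruence at a time:
  Start: x ≡ 5 (mod 12).
  Combine with x ≡ 9 (mod 20): gcd(12, 20) = 4; 9 - 5 = 4, which IS divisible by 4, so compatible.
    Write x = 5 + 12·t and substitute into x ≡ 9 (mod 20): 12·t ≡ 9 − 5 = 4 (mod 20).
    Divide the congruence (and modulus) by g = 4: 3·t ≡ 1 (mod 5).
    The inverse of 3 mod 5 is 2 (since 3·2 = 6 = 1·5 + 1), so t ≡ 2·1 = 2 ≡ 2 (mod 5).
    Then x = 5 + 12·2 = 29, valid modulo lcm(12, 20) = 60: x ≡ 29 (mod 60).
  Combine with x ≡ 5 (mod 6): gcd(60, 6) = 6; 5 - 29 = -24, which IS divisible by 6, so compatible.
    Write x = 29 + 60·t and substitute into x ≡ 5 (mod 6): 60·t ≡ 5 − 29 = -24 (mod 6).
    Divide the congruence (and modulus) by g = 6: 10·t ≡ -4 (mod 1).
    Modulo 1 every t works; take t = 0.
    Then x = 29 + 60·0 = 29, valid modulo lcm(60, 6) = 60: x ≡ 29 (mod 60).
Verify: 29 mod 12 = 5, 29 mod 20 = 9, 29 mod 6 = 5.

x ≡ 29 (mod 60).


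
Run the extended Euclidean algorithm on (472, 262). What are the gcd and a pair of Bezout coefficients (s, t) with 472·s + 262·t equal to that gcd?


Euclidean algorithm on (472, 262) — divide until remainder is 0:
  472 = 1 · 262 + 210
  262 = 1 · 210 + 52
  210 = 4 · 52 + 2
  52 = 26 · 2 + 0
gcd(472, 262) = 2.
Track Bezout coefficients alongside the remainders: start with r₀ = 472 = a·1 + b·0 (s = 1, t = 0) and r₁ = 262 = a·0 + b·1 (s = 0, t = 1); each new remainder r_{k+1} = r_{k-1} − q_k·r_k inherits s_{k+1} = s_{k-1} − q_k·s_k, t_{k+1} = t_{k-1} − q_k·t_k, so r_k = a·s_k + b·t_k at every step:
  q = 1: r = 210, s = 1 − 1·0 = 1, t = 0 − 1·1 = -1  (check: 472·1 + 262·(-1) = 210)
  q = 1: r = 52, s = 0 − 1·1 = -1, t = 1 − 1·(-1) = 2  (check: 472·(-1) + 262·2 = 52)
  q = 4: r = 2, s = 1 − 4·(-1) = 5, t = -1 − 4·2 = -9  (check: 472·5 + 262·(-9) = 2)
The row with r = 2 (the gcd) gives the Bezout coefficients s = 5, t = -9.
Result: 472 · (5) + 262 · (-9) = 2.

gcd(472, 262) = 2; s = 5, t = -9 (check: 472·5 + 262·(-9) = 2).


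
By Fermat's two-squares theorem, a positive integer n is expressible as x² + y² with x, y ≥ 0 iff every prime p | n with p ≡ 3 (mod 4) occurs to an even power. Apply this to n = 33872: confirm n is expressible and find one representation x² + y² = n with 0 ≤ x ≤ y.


Step 1: Factor n = 33872 = 2^4 · 29 · 73.
Step 2: Check the mod-4 condition on each prime factor: 2 = 2 (special); 29 ≡ 1 (mod 4), exponent 1; 73 ≡ 1 (mod 4), exponent 1.
All primes ≡ 3 (mod 4) appear to even exponent (or don't appear), so by the two-squares theorem n IS expressible as a sum of two squares.
Step 3: Build a representation. Group n = k² · m with k = 4 and m = 29 · 73 = 2117 (a product of primes ≡ 1 (mod 4)); a representation of m scales to one of n via (k·x)² + (k·y)² = k²(x² + y²). Each prime p ≡ 1 (mod 4) is itself a sum of two squares; find a² by testing p − a² for a perfect square:
  29: 29 − 1² = 28, 29 − 2² = 25 = 5² ⇒ 29 = 2² + 5².
  73: 73 − 1² = 72, 73 − 2² = 69, 73 − 3² = 64 = 8² ⇒ 73 = 3² + 8².
  Combine using the Brahmagupta–Fibonacci identity (a² + b²)(c² + d²) = (ac − bd)² + (ad + bc)² = (ac + bd)² + (ad − bc)²:
  29 · 73 = 2117: from (2² + 5²)(3² + 8²), take (2·3 − 5·8, 2·8 + 5·3) = (6 − 40, 16 + 15) = (-34, 31); dropping signs (only squares matter) gives (34, 31); check 34² + 31² = 1156 + 961 = 2117 ✓.
  Scale by k = 4: (4·34, 4·31) = (136, 124).
Step 4: Order so x ≤ y and verify: 124² + 136² = 15376 + 18496 = 33872 = n. ✓

n = 33872 = 124² + 136² (one valid representation with x ≤ y).


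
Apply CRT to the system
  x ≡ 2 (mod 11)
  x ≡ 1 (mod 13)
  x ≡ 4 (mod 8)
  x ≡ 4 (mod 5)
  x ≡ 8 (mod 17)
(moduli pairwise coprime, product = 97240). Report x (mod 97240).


Product of moduli M = 11 · 13 · 8 · 5 · 17 = 97240.
Merge one congruence at a time:
  Start: x ≡ 2 (mod 11).
  Combine with x ≡ 1 (mod 13); new modulus lcm = 143.
    Write x = 2 + 11·t and substitute into x ≡ 1 (mod 13): 11·t ≡ 1 − 2 = -1 (mod 13).
    Reduce coefficients mod 13: 11·t ≡ 12 (mod 13).
    The inverse of 11 mod 13 is 6 (since 11·6 = 66 = 5·13 + 1), so t ≡ 6·12 = 72 ≡ 7 (mod 13).
    Then x = 2 + 11·7 = 79, valid modulo lcm(11, 13) = 143: x ≡ 79 (mod 143).
  Combine with x ≡ 4 (mod 8); new modulus lcm = 1144.
    Write x = 79 + 143·t and substitute into x ≡ 4 (mod 8): 143·t ≡ 4 − 79 = -75 (mod 8).
    Reduce coefficients mod 8: 7·t ≡ 5 (mod 8).
    The inverse of 7 mod 8 is 7 (since 7·7 = 49 = 6·8 + 1), so t ≡ 7·5 = 35 ≡ 3 (mod 8).
    Then x = 79 + 143·3 = 508, valid modulo lcm(143, 8) = 1144: x ≡ 508 (mod 1144).
  Combine with x ≡ 4 (mod 5); new modulus lcm = 5720.
    Write x = 508 + 1144·t and substitute into x ≡ 4 (mod 5): 1144·t ≡ 4 − 508 = -504 (mod 5).
    Reduce coefficients mod 5: 4·t ≡ 1 (mod 5).
    The inverse of 4 mod 5 is 4 (since 4·4 = 16 = 3·5 + 1), so t ≡ 4·1 = 4 ≡ 4 (mod 5).
    Then x = 508 + 1144·4 = 5084, valid modulo lcm(1144, 5) = 5720: x ≡ 5084 (mod 5720).
  Combine with x ≡ 8 (mod 17); new modulus lcm = 97240.
    Write x = 5084 + 5720·t and substitute into x ≡ 8 (mod 17): 5720·t ≡ 8 − 5084 = -5076 (mod 17).
    Reduce coefficients mod 17: 8·t ≡ 7 (mod 17).
    The inverse of 8 mod 17 is 15 (since 8·15 = 120 = 7·17 + 1), so t ≡ 15·7 = 105 ≡ 3 (mod 17).
    Then x = 5084 + 5720·3 = 22244, valid modulo lcm(5720, 17) = 97240: x ≡ 22244 (mod 97240).
Verify against each original: 22244 mod 11 = 2, 22244 mod 13 = 1, 22244 mod 8 = 4, 22244 mod 5 = 4, 22244 mod 17 = 8.

x ≡ 22244 (mod 97240).


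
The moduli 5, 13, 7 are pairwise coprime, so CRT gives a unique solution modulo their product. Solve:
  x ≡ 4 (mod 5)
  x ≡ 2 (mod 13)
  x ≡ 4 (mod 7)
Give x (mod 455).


Moduli 5, 13, 7 are pairwise coprime; by CRT there is a unique solution modulo M = 5 · 13 · 7 = 455.
Solve pairwise, accumulating the modulus:
  Start with x ≡ 4 (mod 5).
  Combine with x ≡ 2 (mod 13): since gcd(5, 13) = 1, we get a unique residue mod 65.
    Write x = 4 + 5·t and substitute into x ≡ 2 (mod 13): 5·t ≡ 2 − 4 = -2 (mod 13).
    Reduce coefficients mod 13: 5·t ≡ 11 (mod 13).
    The inverse of 5 mod 13 is 8 (since 5·8 = 40 = 3·13 + 1), so t ≡ 8·11 = 88 ≡ 10 (mod 13).
    Then x = 4 + 5·10 = 54, valid modulo lcm(5, 13) = 65: x ≡ 54 (mod 65).
  Combine with x ≡ 4 (mod 7): since gcd(65, 7) = 1, we get a unique residue mod 455.
    Write x = 54 + 65·t and substitute into x ≡ 4 (mod 7): 65·t ≡ 4 − 54 = -50 (mod 7).
    Reduce coefficients mod 7: 2·t ≡ 6 (mod 7).
    The inverse of 2 mod 7 is 4 (since 2·4 = 8 = 1·7 + 1), so t ≡ 4·6 = 24 ≡ 3 (mod 7).
    Then x = 54 + 65·3 = 249, valid modulo lcm(65, 7) = 455: x ≡ 249 (mod 455).
Verify: 249 mod 5 = 4 ✓, 249 mod 13 = 2 ✓, 249 mod 7 = 4 ✓.

x ≡ 249 (mod 455).


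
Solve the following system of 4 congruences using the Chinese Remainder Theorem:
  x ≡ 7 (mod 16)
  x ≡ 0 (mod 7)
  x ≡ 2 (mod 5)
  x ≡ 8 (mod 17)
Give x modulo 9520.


Product of moduli M = 16 · 7 · 5 · 17 = 9520.
Merge one congruence at a time:
  Start: x ≡ 7 (mod 16).
  Combine with x ≡ 0 (mod 7); new modulus lcm = 112.
    Write x = 7 + 16·t and substitute into x ≡ 0 (mod 7): 16·t ≡ 0 − 7 = -7 (mod 7).
    Reduce coefficients mod 7: 2·t ≡ 0 (mod 7).
    The inverse of 2 mod 7 is 4 (since 2·4 = 8 = 1·7 + 1), so t ≡ 4·0 = 0 ≡ 0 (mod 7).
    Then x = 7 + 16·0 = 7, valid modulo lcm(16, 7) = 112: x ≡ 7 (mod 112).
  Combine with x ≡ 2 (mod 5); new modulus lcm = 560.
    Write x = 7 + 112·t and substitute into x ≡ 2 (mod 5): 112·t ≡ 2 − 7 = -5 (mod 5).
    Reduce coefficients mod 5: 2·t ≡ 0 (mod 5).
    The inverse of 2 mod 5 is 3 (since 2·3 = 6 = 1·5 + 1), so t ≡ 3·0 = 0 ≡ 0 (mod 5).
    Then x = 7 + 112·0 = 7, valid modulo lcm(112, 5) = 560: x ≡ 7 (mod 560).
  Combine with x ≡ 8 (mod 17); new modulus lcm = 9520.
    Write x = 7 + 560·t and substitute into x ≡ 8 (mod 17): 560·t ≡ 8 − 7 = 1 (mod 17).
    Reduce coefficients mod 17: 16·t ≡ 1 (mod 17).
    The inverse of 16 mod 17 is 16 (since 16·16 = 256 = 15·17 + 1), so t ≡ 16·1 = 16 ≡ 16 (mod 17).
    Then x = 7 + 560·16 = 8967, valid modulo lcm(560, 17) = 9520: x ≡ 8967 (mod 9520).
Verify against each original: 8967 mod 16 = 7, 8967 mod 7 = 0, 8967 mod 5 = 2, 8967 mod 17 = 8.

x ≡ 8967 (mod 9520).


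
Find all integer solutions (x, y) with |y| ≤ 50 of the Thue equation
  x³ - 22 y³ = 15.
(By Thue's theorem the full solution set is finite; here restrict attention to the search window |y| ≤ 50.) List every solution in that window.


The equation is x³ - 22y³ = 15. For fixed y, x³ = 22·y³ + 15, so a solution requires the RHS to be a perfect cube.
Strategy: iterate y from -50 to 50, compute RHS = 22·y³ + 15, and check whether it is a (positive or negative) perfect cube.
Check small values of y:
  y = 0: RHS = 15 is not a perfect cube.
  y = 1: RHS = 37 is not a perfect cube.
  y = -1: RHS = -7 is not a perfect cube.
  y = 2: RHS = 191 is not a perfect cube.
  y = -2: RHS = -161 is not a perfect cube.
  y = 3: RHS = 609 is not a perfect cube.
  y = -3: RHS = -579 is not a perfect cube.
Continuing the search up to |y| = 50 finds no solutions either.
No (x, y) in the scanned range satisfies the equation.

No integer solutions with |y| ≤ 50.


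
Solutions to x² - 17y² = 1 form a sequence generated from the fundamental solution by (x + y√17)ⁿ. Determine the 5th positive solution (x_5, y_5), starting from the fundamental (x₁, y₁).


Step 1: Find the fundamental solution (x₁, y₁) of x² - 17y² = 1.
  Expand √17 as a continued fraction. a₀ = ⌊√17⌋ = 4; iterate m_{k+1} = d_k·a_k − m_k, d_{k+1} = (17 − m_{k+1}²)/d_k, a_{k+1} = ⌊(a₀ + m_{k+1})/d_{k+1}⌋ (starting m₀ = 0, d₀ = 1), with convergents p_k = a_k·p_{k-1} + p_{k-2}, q_k = a_k·q_{k-1} + q_{k-2} (p₋₁ = 1, q₋₁ = 0):
  k = 0: a₀ = 4; p₀/q₀ = 4/1; p₀² − 17·q₀² = 16 − 17 = -1.
  k = 1: m = 4, d = 1, a = ⌊(4 + 4)/1⌋ = 8; p/q = (8·4 + 1)/(8·1 + 0) = 33/8; p² − 17·q² = 1089 − 1088 = 1.
  The first convergent with p² − 17·q² = 1 gives the fundamental solution (x₁, y₁) = (33, 8).
Step 2: Apply the recurrence (x_{n+1}, y_{n+1}) = (x₁x_n + 17y₁y_n, x₁y_n + y₁x_n) repeatedly.
  From (x_1, y_1) = (33, 8): x_2 = 33·33 + 17·8·8 = 2177; y_2 = 33·8 + 8·33 = 528.
  From (x_2, y_2) = (2177, 528): x_3 = 33·2177 + 17·8·528 = 143649; y_3 = 33·528 + 8·2177 = 34840.
  From (x_3, y_3) = (143649, 34840): x_4 = 33·143649 + 17·8·34840 = 9478657; y_4 = 33·34840 + 8·143649 = 2298912.
  From (x_4, y_4) = (9478657, 2298912): x_5 = 33·9478657 + 17·8·2298912 = 625447713; y_5 = 33·2298912 + 8·9478657 = 151693352.
Step 3: Verify x_5² - 17·y_5² = 391184841696930369 - 391184841696930368 = 1 (should be 1). ✓

(x_1, y_1) = (33, 8); (x_5, y_5) = (625447713, 151693352).


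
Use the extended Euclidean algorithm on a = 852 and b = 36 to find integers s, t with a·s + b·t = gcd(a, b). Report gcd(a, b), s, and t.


Euclidean algorithm on (852, 36) — divide until remainder is 0:
  852 = 23 · 36 + 24
  36 = 1 · 24 + 12
  24 = 2 · 12 + 0
gcd(852, 36) = 12.
Track Bezout coefficients alongside the remainders: start with r₀ = 852 = a·1 + b·0 (s = 1, t = 0) and r₁ = 36 = a·0 + b·1 (s = 0, t = 1); each new remainder r_{k+1} = r_{k-1} − q_k·r_k inherits s_{k+1} = s_{k-1} − q_k·s_k, t_{k+1} = t_{k-1} − q_k·t_k, so r_k = a·s_k + b·t_k at every step:
  q = 23: r = 24, s = 1 − 23·0 = 1, t = 0 − 23·1 = -23  (check: 852·1 + 36·(-23) = 24)
  q = 1: r = 12, s = 0 − 1·1 = -1, t = 1 − 1·(-23) = 24  (check: 852·(-1) + 36·24 = 12)
The row with r = 12 (the gcd) gives the Bezout coefficients s = -1, t = 24.
Result: 852 · (-1) + 36 · (24) = 12.

gcd(852, 36) = 12; s = -1, t = 24 (check: 852·(-1) + 36·24 = 12).


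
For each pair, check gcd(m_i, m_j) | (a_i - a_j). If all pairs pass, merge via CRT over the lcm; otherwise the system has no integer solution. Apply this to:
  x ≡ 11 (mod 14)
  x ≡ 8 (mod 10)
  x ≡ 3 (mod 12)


Moduli 14, 10, 12 are not pairwise coprime, so CRT works modulo lcm(m_i) when all pairwise compatibility conditions hold.
Pairwise compatibility: gcd(m_i, m_j) must divide a_i - a_j for every pair.
Merge one congruence at a time:
  Start: x ≡ 11 (mod 14).
  Combine with x ≡ 8 (mod 10): gcd(14, 10) = 2, and 8 - 11 = -3 is NOT divisible by 2.
    ⇒ system is inconsistent (no integer solution).

No solution (the system is inconsistent).


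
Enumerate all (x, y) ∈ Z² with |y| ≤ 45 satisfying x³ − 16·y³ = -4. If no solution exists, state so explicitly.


The equation is x³ - 16y³ = -4. For fixed y, x³ = 16·y³ − 4, so a solution requires the RHS to be a perfect cube.
Strategy: iterate y from -45 to 45, compute RHS = 16·y³ − 4, and check whether it is a (positive or negative) perfect cube.
Check small values of y:
  y = 0: RHS = -4 is not a perfect cube.
  y = 1: RHS = 12 is not a perfect cube.
  y = -1: RHS = -20 is not a perfect cube.
  y = 2: RHS = 124 is not a perfect cube.
  y = -2: RHS = -132 is not a perfect cube.
  y = 3: RHS = 428 is not a perfect cube.
  y = -3: RHS = -436 is not a perfect cube.
Continuing the search up to |y| = 45 finds no solutions either.
No (x, y) in the scanned range satisfies the equation.

No integer solutions with |y| ≤ 45.


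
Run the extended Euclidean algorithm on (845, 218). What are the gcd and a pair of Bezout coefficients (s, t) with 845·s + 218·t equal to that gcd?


Euclidean algorithm on (845, 218) — divide until remainder is 0:
  845 = 3 · 218 + 191
  218 = 1 · 191 + 27
  191 = 7 · 27 + 2
  27 = 13 · 2 + 1
  2 = 2 · 1 + 0
gcd(845, 218) = 1.
Track Bezout coefficients alongside the remainders: start with r₀ = 845 = a·1 + b·0 (s = 1, t = 0) and r₁ = 218 = a·0 + b·1 (s = 0, t = 1); each new remainder r_{k+1} = r_{k-1} − q_k·r_k inherits s_{k+1} = s_{k-1} − q_k·s_k, t_{k+1} = t_{k-1} − q_k·t_k, so r_k = a·s_k + b·t_k at every step:
  q = 3: r = 191, s = 1 − 3·0 = 1, t = 0 − 3·1 = -3  (check: 845·1 + 218·(-3) = 191)
  q = 1: r = 27, s = 0 − 1·1 = -1, t = 1 − 1·(-3) = 4  (check: 845·(-1) + 218·4 = 27)
  q = 7: r = 2, s = 1 − 7·(-1) = 8, t = -3 − 7·4 = -31  (check: 845·8 + 218·(-31) = 2)
  q = 13: r = 1, s = -1 − 13·8 = -105, t = 4 − 13·(-31) = 407  (check: 845·(-105) + 218·407 = 1)
The row with r = 1 (the gcd) gives the Bezout coefficients s = -105, t = 407.
Result: 845 · (-105) + 218 · (407) = 1.

gcd(845, 218) = 1; s = -105, t = 407 (check: 845·(-105) + 218·407 = 1).


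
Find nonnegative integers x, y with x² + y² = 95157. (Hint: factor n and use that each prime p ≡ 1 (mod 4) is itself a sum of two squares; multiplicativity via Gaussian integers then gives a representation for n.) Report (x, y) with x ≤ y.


Step 1: Factor n = 95157 = 3^2 · 97 · 109.
Step 2: Check the mod-4 condition on each prime factor: 3 ≡ 3 (mod 4), exponent 2 (must be even); 97 ≡ 1 (mod 4), exponent 1; 109 ≡ 1 (mod 4), exponent 1.
All primes ≡ 3 (mod 4) appear to even exponent (or don't appear), so by the two-squares theorem n IS expressible as a sum of two squares.
Step 3: Build a representation. Group n = k² · m with k = 3 and m = 97 · 109 = 10573 (a product of primes ≡ 1 (mod 4)); a representation of m scales to one of n via (k·x)² + (k·y)² = k²(x² + y²). Each prime p ≡ 1 (mod 4) is itself a sum of two squares; find a² by testing p − a² for a perfect square:
  97: 97 − 1² = 96, 97 − 2² = 93, 97 − 3² = 88, 97 − 4² = 81 = 9² ⇒ 97 = 4² + 9².
  109: 109 − 1² = 108, 109 − 2² = 105, 109 − 3² = 100 = 10² ⇒ 109 = 3² + 10².
  Combine using the Brahmagupta–Fibonacci identity (a² + b²)(c² + d²) = (ac − bd)² + (ad + bc)² = (ac + bd)² + (ad − bc)²:
  97 · 109 = 10573: from (4² + 9²)(3² + 10²), take (4·3 − 9·10, 4·10 + 9·3) = (12 − 90, 40 + 27) = (-78, 67); dropping signs (only squares matter) gives (78, 67); check 78² + 67² = 6084 + 4489 = 10573 ✓.
  Scale by k = 3: (3·78, 3·67) = (234, 201).
Step 4: Order so x ≤ y and verify: 201² + 234² = 40401 + 54756 = 95157 = n. ✓

n = 95157 = 201² + 234² (one valid representation with x ≤ y).


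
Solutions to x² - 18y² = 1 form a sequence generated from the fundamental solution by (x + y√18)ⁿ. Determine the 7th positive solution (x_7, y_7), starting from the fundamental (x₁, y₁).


Step 1: Find the fundamental solution (x₁, y₁) of x² - 18y² = 1.
  Expand √18 as a continued fraction. a₀ = ⌊√18⌋ = 4; iterate m_{k+1} = d_k·a_k − m_k, d_{k+1} = (18 − m_{k+1}²)/d_k, a_{k+1} = ⌊(a₀ + m_{k+1})/d_{k+1}⌋ (starting m₀ = 0, d₀ = 1), with convergents p_k = a_k·p_{k-1} + p_{k-2}, q_k = a_k·q_{k-1} + q_{k-2} (p₋₁ = 1, q₋₁ = 0):
  k = 0: a₀ = 4; p₀/q₀ = 4/1; p₀² − 18·q₀² = 16 − 18 = -2.
  k = 1: m = 4, d = 2, a = ⌊(4 + 4)/2⌋ = 4; p/q = (4·4 + 1)/(4·1 + 0) = 17/4; p² − 18·q² = 289 − 288 = 1.
  The first convergent with p² − 18·q² = 1 gives the fundamental solution (x₁, y₁) = (17, 4).
Step 2: Apply the recurrence (x_{n+1}, y_{n+1}) = (x₁x_n + 18y₁y_n, x₁y_n + y₁x_n) repeatedly.
  From (x_1, y_1) = (17, 4): x_2 = 17·17 + 18·4·4 = 577; y_2 = 17·4 + 4·17 = 136.
  From (x_2, y_2) = (577, 136): x_3 = 17·577 + 18·4·136 = 19601; y_3 = 17·136 + 4·577 = 4620.
  From (x_3, y_3) = (19601, 4620): x_4 = 17·19601 + 18·4·4620 = 665857; y_4 = 17·4620 + 4·19601 = 156944.
  From (x_4, y_4) = (665857, 156944): x_5 = 17·665857 + 18·4·156944 = 22619537; y_5 = 17·156944 + 4·665857 = 5331476.
  From (x_5, y_5) = (22619537, 5331476): x_6 = 17·22619537 + 18·4·5331476 = 768398401; y_6 = 17·5331476 + 4·22619537 = 181113240.
  From (x_6, y_6) = (768398401, 181113240): x_7 = 17·768398401 + 18·4·181113240 = 26102926097; y_7 = 17·181113240 + 4·768398401 = 6152518684.
Step 3: Verify x_7² - 18·y_7² = 681362750825443653409 - 681362750825443653408 = 1 (should be 1). ✓

(x_1, y_1) = (17, 4); (x_7, y_7) = (26102926097, 6152518684).


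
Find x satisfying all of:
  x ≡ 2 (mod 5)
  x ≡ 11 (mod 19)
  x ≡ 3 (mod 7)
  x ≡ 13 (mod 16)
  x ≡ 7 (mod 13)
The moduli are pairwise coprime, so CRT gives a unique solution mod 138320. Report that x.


Product of moduli M = 5 · 19 · 7 · 16 · 13 = 138320.
Merge one congruence at a time:
  Start: x ≡ 2 (mod 5).
  Combine with x ≡ 11 (mod 19); new modulus lcm = 95.
    Write x = 2 + 5·t and substitute into x ≡ 11 (mod 19): 5·t ≡ 11 − 2 = 9 (mod 19).
    The inverse of 5 mod 19 is 4 (since 5·4 = 20 = 1·19 + 1), so t ≡ 4·9 = 36 ≡ 17 (mod 19).
    Then x = 2 + 5·17 = 87, valid modulo lcm(5, 19) = 95: x ≡ 87 (mod 95).
  Combine with x ≡ 3 (mod 7); new modulus lcm = 665.
    Write x = 87 + 95·t and substitute into x ≡ 3 (mod 7): 95·t ≡ 3 − 87 = -84 (mod 7).
    Reduce coefficients mod 7: 4·t ≡ 0 (mod 7).
    The inverse of 4 mod 7 is 2 (since 4·2 = 8 = 1·7 + 1), so t ≡ 2·0 = 0 ≡ 0 (mod 7).
    Then x = 87 + 95·0 = 87, valid modulo lcm(95, 7) = 665: x ≡ 87 (mod 665).
  Combine with x ≡ 13 (mod 16); new modulus lcm = 10640.
    Write x = 87 + 665·t and substitute into x ≡ 13 (mod 16): 665·t ≡ 13 − 87 = -74 (mod 16).
    Reduce coefficients mod 16: 9·t ≡ 6 (mod 16).
    The inverse of 9 mod 16 is 9 (since 9·9 = 81 = 5·16 + 1), so t ≡ 9·6 = 54 ≡ 6 (mod 16).
    Then x = 87 + 665·6 = 4077, valid modulo lcm(665, 16) = 10640: x ≡ 4077 (mod 10640).
  Combine with x ≡ 7 (mod 13); new modulus lcm = 138320.
    Write x = 4077 + 10640·t and substitute into x ≡ 7 (mod 13): 10640·t ≡ 7 − 4077 = -4070 (mod 13).
    Reduce coefficients mod 13: 6·t ≡ 12 (mod 13).
    The inverse of 6 mod 13 is 11 (since 6·11 = 66 = 5·13 + 1), so t ≡ 11·12 = 132 ≡ 2 (mod 13).
    Then x = 4077 + 10640·2 = 25357, valid modulo lcm(10640, 13) = 138320: x ≡ 25357 (mod 138320).
Verify against each original: 25357 mod 5 = 2, 25357 mod 19 = 11, 25357 mod 7 = 3, 25357 mod 16 = 13, 25357 mod 13 = 7.

x ≡ 25357 (mod 138320).


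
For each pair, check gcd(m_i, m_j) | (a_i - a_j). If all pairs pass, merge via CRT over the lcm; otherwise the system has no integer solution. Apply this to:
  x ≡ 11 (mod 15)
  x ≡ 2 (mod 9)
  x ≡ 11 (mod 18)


Moduli 15, 9, 18 are not pairwise coprime, so CRT works modulo lcm(m_i) when all pairwise compatibility conditions hold.
Pairwise compatibility: gcd(m_i, m_j) must divide a_i - a_j for every pair.
Merge one congruence at a time:
  Start: x ≡ 11 (mod 15).
  Combine with x ≡ 2 (mod 9): gcd(15, 9) = 3; 2 - 11 = -9, which IS divisible by 3, so compatible.
    Write x = 11 + 15·t and substitute into x ≡ 2 (mod 9): 15·t ≡ 2 − 11 = -9 (mod 9).
    Divide the congruence (and modulus) by g = 3: 5·t ≡ -3 (mod 3).
    Reduce coefficients mod 3: 2·t ≡ 0 (mod 3).
    The inverse of 2 mod 3 is 2 (since 2·2 = 4 = 1·3 + 1), so t ≡ 2·0 = 0 ≡ 0 (mod 3).
    Then x = 11 + 15·0 = 11, valid modulo lcm(15, 9) = 45: x ≡ 11 (mod 45).
  Combine with x ≡ 11 (mod 18): gcd(45, 18) = 9; 11 - 11 = 0, which IS divisible by 9, so compatible.
    Write x = 11 + 45·t and substitute into x ≡ 11 (mod 18): 45·t ≡ 11 − 11 = 0 (mod 18).
    Divide the congruence (and modulus) by g = 9: 5·t ≡ 0 (mod 2).
    Reduce coefficients mod 2: 1·t ≡ 0 (mod 2).
    So t ≡ 0 (mod 2).
    Then x = 11 + 45·0 = 11, valid modulo lcm(45, 18) = 90: x ≡ 11 (mod 90).
Verify: 11 mod 15 = 11, 11 mod 9 = 2, 11 mod 18 = 11.

x ≡ 11 (mod 90).


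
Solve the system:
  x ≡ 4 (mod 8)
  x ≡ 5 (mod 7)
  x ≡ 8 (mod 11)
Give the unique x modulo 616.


Moduli 8, 7, 11 are pairwise coprime; by CRT there is a unique solution modulo M = 8 · 7 · 11 = 616.
Solve pairwise, accumulating the modulus:
  Start with x ≡ 4 (mod 8).
  Combine with x ≡ 5 (mod 7): since gcd(8, 7) = 1, we get a unique residue mod 56.
    Write x = 4 + 8·t and substitute into x ≡ 5 (mod 7): 8·t ≡ 5 − 4 = 1 (mod 7).
    Reduce coefficients mod 7: 1·t ≡ 1 (mod 7).
    So t ≡ 1 (mod 7).
    Then x = 4 + 8·1 = 12, valid modulo lcm(8, 7) = 56: x ≡ 12 (mod 56).
  Combine with x ≡ 8 (mod 11): since gcd(56, 11) = 1, we get a unique residue mod 616.
    Write x = 12 + 56·t and substitute into x ≡ 8 (mod 11): 56·t ≡ 8 − 12 = -4 (mod 11).
    Reduce coefficients mod 11: 1·t ≡ 7 (mod 11).
    So t ≡ 7 (mod 11).
    Then x = 12 + 56·7 = 404, valid modulo lcm(56, 11) = 616: x ≡ 404 (mod 616).
Verify: 404 mod 8 = 4 ✓, 404 mod 7 = 5 ✓, 404 mod 11 = 8 ✓.

x ≡ 404 (mod 616).


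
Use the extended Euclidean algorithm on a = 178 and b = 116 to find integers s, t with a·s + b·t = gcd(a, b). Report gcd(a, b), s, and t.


Euclidean algorithm on (178, 116) — divide until remainder is 0:
  178 = 1 · 116 + 62
  116 = 1 · 62 + 54
  62 = 1 · 54 + 8
  54 = 6 · 8 + 6
  8 = 1 · 6 + 2
  6 = 3 · 2 + 0
gcd(178, 116) = 2.
Track Bezout coefficients alongside the remainders: start with r₀ = 178 = a·1 + b·0 (s = 1, t = 0) and r₁ = 116 = a·0 + b·1 (s = 0, t = 1); each new remainder r_{k+1} = r_{k-1} − q_k·r_k inherits s_{k+1} = s_{k-1} − q_k·s_k, t_{k+1} = t_{k-1} − q_k·t_k, so r_k = a·s_k + b·t_k at every step:
  q = 1: r = 62, s = 1 − 1·0 = 1, t = 0 − 1·1 = -1  (check: 178·1 + 116·(-1) = 62)
  q = 1: r = 54, s = 0 − 1·1 = -1, t = 1 − 1·(-1) = 2  (check: 178·(-1) + 116·2 = 54)
  q = 1: r = 8, s = 1 − 1·(-1) = 2, t = -1 − 1·2 = -3  (check: 178·2 + 116·(-3) = 8)
  q = 6: r = 6, s = -1 − 6·2 = -13, t = 2 − 6·(-3) = 20  (check: 178·(-13) + 116·20 = 6)
  q = 1: r = 2, s = 2 − 1·(-13) = 15, t = -3 − 1·20 = -23  (check: 178·15 + 116·(-23) = 2)
The row with r = 2 (the gcd) gives the Bezout coefficients s = 15, t = -23.
Result: 178 · (15) + 116 · (-23) = 2.

gcd(178, 116) = 2; s = 15, t = -23 (check: 178·15 + 116·(-23) = 2).


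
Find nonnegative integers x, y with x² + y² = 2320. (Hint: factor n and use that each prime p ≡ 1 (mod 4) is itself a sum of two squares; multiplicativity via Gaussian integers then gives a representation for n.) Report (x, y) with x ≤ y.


Step 1: Factor n = 2320 = 2^4 · 5 · 29.
Step 2: Check the mod-4 condition on each prime factor: 2 = 2 (special); 5 ≡ 1 (mod 4), exponent 1; 29 ≡ 1 (mod 4), exponent 1.
All primes ≡ 3 (mod 4) appear to even exponent (or don't appear), so by the two-squares theorem n IS expressible as a sum of two squares.
Step 3: Build a representation. Group n = k² · m with k = 4 and m = 5 · 29 = 145 (a product of primes ≡ 1 (mod 4)); a representation of m scales to one of n via (k·x)² + (k·y)² = k²(x² + y²). Each prime p ≡ 1 (mod 4) is itself a sum of two squares; find a² by testing p − a² for a perfect square:
  5: 5 − 1² = 4 = 2² ⇒ 5 = 1² + 2².
  29: 29 − 1² = 28, 29 − 2² = 25 = 5² ⇒ 29 = 2² + 5².
  Combine using the Brahmagupta–Fibonacci identity (a² + b²)(c² + d²) = (ac − bd)² + (ad + bc)² = (ac + bd)² + (ad − bc)²:
  5 · 29 = 145: from (1² + 2²)(2² + 5²), take (1·2 − 2·5, 1·5 + 2·2) = (2 − 10, 5 + 4) = (-8, 9); dropping signs (only squares matter) gives (8, 9); check 8² + 9² = 64 + 81 = 145 ✓.
  Scale by k = 4: (4·8, 4·9) = (32, 36).
Step 4: Order so x ≤ y and verify: 32² + 36² = 1024 + 1296 = 2320 = n. ✓

n = 2320 = 32² + 36² (one valid representation with x ≤ y).


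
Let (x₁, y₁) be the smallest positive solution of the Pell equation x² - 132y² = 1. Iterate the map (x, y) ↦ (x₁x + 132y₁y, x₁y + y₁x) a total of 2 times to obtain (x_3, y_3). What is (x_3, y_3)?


Step 1: Find the fundamental solution (x₁, y₁) of x² - 132y² = 1.
  Expand √132 as a continued fraction. a₀ = ⌊√132⌋ = 11; iterate m_{k+1} = d_k·a_k − m_k, d_{k+1} = (132 − m_{k+1}²)/d_k, a_{k+1} = ⌊(a₀ + m_{k+1})/d_{k+1}⌋ (starting m₀ = 0, d₀ = 1), with convergents p_k = a_k·p_{k-1} + p_{k-2}, q_k = a_k·q_{k-1} + q_{k-2} (p₋₁ = 1, q₋₁ = 0):
  k = 0: a₀ = 11; p₀/q₀ = 11/1; p₀² − 132·q₀² = 121 − 132 = -11.
  k = 1: m = 11, d = 11, a = ⌊(11 + 11)/11⌋ = 2; p/q = (2·11 + 1)/(2·1 + 0) = 23/2; p² − 132·q² = 529 − 528 = 1.
  The first convergent with p² − 132·q² = 1 gives the fundamental solution (x₁, y₁) = (23, 2).
Step 2: Apply the recurrence (x_{n+1}, y_{n+1}) = (x₁x_n + 132y₁y_n, x₁y_n + y₁x_n) repeatedly.
  From (x_1, y_1) = (23, 2): x_2 = 23·23 + 132·2·2 = 1057; y_2 = 23·2 + 2·23 = 92.
  From (x_2, y_2) = (1057, 92): x_3 = 23·1057 + 132·2·92 = 48599; y_3 = 23·92 + 2·1057 = 4230.
Step 3: Verify x_3² - 132·y_3² = 2361862801 - 2361862800 = 1 (should be 1). ✓

(x_1, y_1) = (23, 2); (x_3, y_3) = (48599, 4230).


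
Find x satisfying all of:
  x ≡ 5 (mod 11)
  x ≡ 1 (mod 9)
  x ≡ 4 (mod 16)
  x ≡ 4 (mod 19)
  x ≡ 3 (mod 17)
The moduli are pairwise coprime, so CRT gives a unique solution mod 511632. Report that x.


Product of moduli M = 11 · 9 · 16 · 19 · 17 = 511632.
Merge one congruence at a time:
  Start: x ≡ 5 (mod 11).
  Combine with x ≡ 1 (mod 9); new modulus lcm = 99.
    Write x = 5 + 11·t and substitute into x ≡ 1 (mod 9): 11·t ≡ 1 − 5 = -4 (mod 9).
    Reduce coefficients mod 9: 2·t ≡ 5 (mod 9).
    The inverse of 2 mod 9 is 5 (since 2·5 = 10 = 1·9 + 1), so t ≡ 5·5 = 25 ≡ 7 (mod 9).
    Then x = 5 + 11·7 = 82, valid modulo lcm(11, 9) = 99: x ≡ 82 (mod 99).
  Combine with x ≡ 4 (mod 16); new modulus lcm = 1584.
    Write x = 82 + 99·t and substitute into x ≡ 4 (mod 16): 99·t ≡ 4 − 82 = -78 (mod 16).
    Reduce coefficients mod 16: 3·t ≡ 2 (mod 16).
    The inverse of 3 mod 16 is 11 (since 3·11 = 33 = 2·16 + 1), so t ≡ 11·2 = 22 ≡ 6 (mod 16).
    Then x = 82 + 99·6 = 676, valid modulo lcm(99, 16) = 1584: x ≡ 676 (mod 1584).
  Combine with x ≡ 4 (mod 19); new modulus lcm = 30096.
    Write x = 676 + 1584·t and substitute into x ≡ 4 (mod 19): 1584·t ≡ 4 − 676 = -672 (mod 19).
    Reduce coefficients mod 19: 7·t ≡ 12 (mod 19).
    The inverse of 7 mod 19 is 11 (since 7·11 = 77 = 4·19 + 1), so t ≡ 11·12 = 132 ≡ 18 (mod 19).
    Then x = 676 + 1584·18 = 29188, valid modulo lcm(1584, 19) = 30096: x ≡ 29188 (mod 30096).
  Combine with x ≡ 3 (mod 17); new modulus lcm = 511632.
    Write x = 29188 + 30096·t and substitute into x ≡ 3 (mod 17): 30096·t ≡ 3 − 29188 = -29185 (mod 17).
    Reduce coefficients mod 17: 6·t ≡ 4 (mod 17).
    The inverse of 6 mod 17 is 3 (since 6·3 = 18 = 1·17 + 1), so t ≡ 3·4 = 12 ≡ 12 (mod 17).
    Then x = 29188 + 30096·12 = 390340, valid modulo lcm(30096, 17) = 511632: x ≡ 390340 (mod 511632).
Verify against each original: 390340 mod 11 = 5, 390340 mod 9 = 1, 390340 mod 16 = 4, 390340 mod 19 = 4, 390340 mod 17 = 3.

x ≡ 390340 (mod 511632).


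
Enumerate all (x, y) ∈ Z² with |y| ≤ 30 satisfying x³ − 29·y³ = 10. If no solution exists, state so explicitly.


The equation is x³ - 29y³ = 10. For fixed y, x³ = 29·y³ + 10, so a solution requires the RHS to be a perfect cube.
Strategy: iterate y from -30 to 30, compute RHS = 29·y³ + 10, and check whether it is a (positive or negative) perfect cube.
Check small values of y:
  y = 0: RHS = 10 is not a perfect cube.
  y = 1: RHS = 39 is not a perfect cube.
  y = -1: RHS = -19 is not a perfect cube.
  y = 2: RHS = 242 is not a perfect cube.
  y = -2: RHS = -222 is not a perfect cube.
  y = 3: RHS = 793 is not a perfect cube.
  y = -3: RHS = -773 is not a perfect cube.
Continuing the search up to |y| = 30 finds no solutions either.
No (x, y) in the scanned range satisfies the equation.

No integer solutions with |y| ≤ 30.


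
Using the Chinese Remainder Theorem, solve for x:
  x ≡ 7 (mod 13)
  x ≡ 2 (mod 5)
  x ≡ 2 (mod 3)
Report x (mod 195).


Moduli 13, 5, 3 are pairwise coprime; by CRT there is a unique solution modulo M = 13 · 5 · 3 = 195.
Solve pairwise, accumulating the modulus:
  Start with x ≡ 7 (mod 13).
  Combine with x ≡ 2 (mod 5): since gcd(13, 5) = 1, we get a unique residue mod 65.
    Write x = 7 + 13·t and substitute into x ≡ 2 (mod 5): 13·t ≡ 2 − 7 = -5 (mod 5).
    Reduce coefficients mod 5: 3·t ≡ 0 (mod 5).
    The inverse of 3 mod 5 is 2 (since 3·2 = 6 = 1·5 + 1), so t ≡ 2·0 = 0 ≡ 0 (mod 5).
    Then x = 7 + 13·0 = 7, valid modulo lcm(13, 5) = 65: x ≡ 7 (mod 65).
  Combine with x ≡ 2 (mod 3): since gcd(65, 3) = 1, we get a unique residue mod 195.
    Write x = 7 + 65·t and substitute into x ≡ 2 (mod 3): 65·t ≡ 2 − 7 = -5 (mod 3).
    Reduce coefficients mod 3: 2·t ≡ 1 (mod 3).
    The inverse of 2 mod 3 is 2 (since 2·2 = 4 = 1·3 + 1), so t ≡ 2·1 = 2 ≡ 2 (mod 3).
    Then x = 7 + 65·2 = 137, valid modulo lcm(65, 3) = 195: x ≡ 137 (mod 195).
Verify: 137 mod 13 = 7 ✓, 137 mod 5 = 2 ✓, 137 mod 3 = 2 ✓.

x ≡ 137 (mod 195).


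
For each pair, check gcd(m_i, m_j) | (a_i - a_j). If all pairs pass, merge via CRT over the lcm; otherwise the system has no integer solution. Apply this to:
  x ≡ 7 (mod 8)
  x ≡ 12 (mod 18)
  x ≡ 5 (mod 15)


Moduli 8, 18, 15 are not pairwise coprime, so CRT works modulo lcm(m_i) when all pairwise compatibility conditions hold.
Pairwise compatibility: gcd(m_i, m_j) must divide a_i - a_j for every pair.
Merge one congruence at a time:
  Start: x ≡ 7 (mod 8).
  Combine with x ≡ 12 (mod 18): gcd(8, 18) = 2, and 12 - 7 = 5 is NOT divisible by 2.
    ⇒ system is inconsistent (no integer solution).

No solution (the system is inconsistent).


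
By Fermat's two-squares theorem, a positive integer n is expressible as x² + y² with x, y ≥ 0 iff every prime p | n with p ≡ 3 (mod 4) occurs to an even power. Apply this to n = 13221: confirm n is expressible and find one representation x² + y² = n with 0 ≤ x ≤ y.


Step 1: Factor n = 13221 = 3^2 · 13 · 113.
Step 2: Check the mod-4 condition on each prime factor: 3 ≡ 3 (mod 4), exponent 2 (must be even); 13 ≡ 1 (mod 4), exponent 1; 113 ≡ 1 (mod 4), exponent 1.
All primes ≡ 3 (mod 4) appear to even exponent (or don't appear), so by the two-squares theorem n IS expressible as a sum of two squares.
Step 3: Build a representation. Group n = k² · m with k = 3 and m = 13 · 113 = 1469 (a product of primes ≡ 1 (mod 4)); a representation of m scales to one of n via (k·x)² + (k·y)² = k²(x² + y²). Each prime p ≡ 1 (mod 4) is itself a sum of two squares; find a² by testing p − a² for a perfect square:
  13: 13 − 1² = 12, 13 − 2² = 9 = 3² ⇒ 13 = 2² + 3².
  113: 113 − 1² = 112, 113 − 2² = 109, 113 − 3² = 104, 113 − 4² = 97, 113 − 5² = 88, 113 − 6² = 77, 113 − 7² = 64 = 8² ⇒ 113 = 7² + 8².
  Combine using the Brahmagupta–Fibonacci identity (a² + b²)(c² + d²) = (ac − bd)² + (ad + bc)² = (ac + bd)² + (ad − bc)²:
  13 · 113 = 1469: from (2² + 3²)(7² + 8²), take (2·7 − 3·8, 2·8 + 3·7) = (14 − 24, 16 + 21) = (-10, 37); dropping signs (only squares matter) gives (10, 37); check 10² + 37² = 100 + 1369 = 1469 ✓.
  Scale by k = 3: (3·10, 3·37) = (30, 111).
Step 4: Order so x ≤ y and verify: 30² + 111² = 900 + 12321 = 13221 = n. ✓

n = 13221 = 30² + 111² (one valid representation with x ≤ y).


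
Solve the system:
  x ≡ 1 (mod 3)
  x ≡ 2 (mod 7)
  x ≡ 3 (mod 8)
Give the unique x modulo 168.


Moduli 3, 7, 8 are pairwise coprime; by CRT there is a unique solution modulo M = 3 · 7 · 8 = 168.
Solve pairwise, accumulating the modulus:
  Start with x ≡ 1 (mod 3).
  Combine with x ≡ 2 (mod 7): since gcd(3, 7) = 1, we get a unique residue mod 21.
    Write x = 1 + 3·t and substitute into x ≡ 2 (mod 7): 3·t ≡ 2 − 1 = 1 (mod 7).
    The inverse of 3 mod 7 is 5 (since 3·5 = 15 = 2·7 + 1), so t ≡ 5·1 = 5 ≡ 5 (mod 7).
    Then x = 1 + 3·5 = 16, valid modulo lcm(3, 7) = 21: x ≡ 16 (mod 21).
  Combine with x ≡ 3 (mod 8): since gcd(21, 8) = 1, we get a unique residue mod 168.
    Write x = 16 + 21·t and substitute into x ≡ 3 (mod 8): 21·t ≡ 3 − 16 = -13 (mod 8).
    Reduce coefficients mod 8: 5·t ≡ 3 (mod 8).
    The inverse of 5 mod 8 is 5 (since 5·5 = 25 = 3·8 + 1), so t ≡ 5·3 = 15 ≡ 7 (mod 8).
    Then x = 16 + 21·7 = 163, valid modulo lcm(21, 8) = 168: x ≡ 163 (mod 168).
Verify: 163 mod 3 = 1 ✓, 163 mod 7 = 2 ✓, 163 mod 8 = 3 ✓.

x ≡ 163 (mod 168).


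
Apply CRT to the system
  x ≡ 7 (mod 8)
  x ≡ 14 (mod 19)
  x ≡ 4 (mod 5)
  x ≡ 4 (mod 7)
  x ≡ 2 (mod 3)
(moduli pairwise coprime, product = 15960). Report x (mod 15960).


Product of moduli M = 8 · 19 · 5 · 7 · 3 = 15960.
Merge one congruence at a time:
  Start: x ≡ 7 (mod 8).
  Combine with x ≡ 14 (mod 19); new modulus lcm = 152.
    Write x = 7 + 8·t and substitute into x ≡ 14 (mod 19): 8·t ≡ 14 − 7 = 7 (mod 19).
    The inverse of 8 mod 19 is 12 (since 8·12 = 96 = 5·19 + 1), so t ≡ 12·7 = 84 ≡ 8 (mod 19).
    Then x = 7 + 8·8 = 71, valid modulo lcm(8, 19) = 152: x ≡ 71 (mod 152).
  Combine with x ≡ 4 (mod 5); new modulus lcm = 760.
    Write x = 71 + 152·t and substitute into x ≡ 4 (mod 5): 152·t ≡ 4 − 71 = -67 (mod 5).
    Reduce coefficients mod 5: 2·t ≡ 3 (mod 5).
    The inverse of 2 mod 5 is 3 (since 2·3 = 6 = 1·5 + 1), so t ≡ 3·3 = 9 ≡ 4 (mod 5).
    Then x = 71 + 152·4 = 679, valid modulo lcm(152, 5) = 760: x ≡ 679 (mod 760).
  Combine with x ≡ 4 (mod 7); new modulus lcm = 5320.
    Write x = 679 + 760·t and substitute into x ≡ 4 (mod 7): 760·t ≡ 4 − 679 = -675 (mod 7).
    Reduce coefficients mod 7: 4·t ≡ 4 (mod 7).
    The inverse of 4 mod 7 is 2 (since 4·2 = 8 = 1·7 + 1), so t ≡ 2·4 = 8 ≡ 1 (mod 7).
    Then x = 679 + 760·1 = 1439, valid modulo lcm(760, 7) = 5320: x ≡ 1439 (mod 5320).
  Combine with x ≡ 2 (mod 3); new modulus lcm = 15960.
    Write x = 1439 + 5320·t and substitute into x ≡ 2 (mod 3): 5320·t ≡ 2 − 1439 = -1437 (mod 3).
    Reduce coefficients mod 3: 1·t ≡ 0 (mod 3).
    So t ≡ 0 (mod 3).
    Then x = 1439 + 5320·0 = 1439, valid modulo lcm(5320, 3) = 15960: x ≡ 1439 (mod 15960).
Verify against each original: 1439 mod 8 = 7, 1439 mod 19 = 14, 1439 mod 5 = 4, 1439 mod 7 = 4, 1439 mod 3 = 2.

x ≡ 1439 (mod 15960).


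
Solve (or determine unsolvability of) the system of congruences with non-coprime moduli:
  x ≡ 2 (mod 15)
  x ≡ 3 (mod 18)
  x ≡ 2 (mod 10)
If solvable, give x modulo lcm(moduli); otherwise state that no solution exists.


Moduli 15, 18, 10 are not pairwise coprime, so CRT works modulo lcm(m_i) when all pairwise compatibility conditions hold.
Pairwise compatibility: gcd(m_i, m_j) must divide a_i - a_j for every pair.
Merge one congruence at a time:
  Start: x ≡ 2 (mod 15).
  Combine with x ≡ 3 (mod 18): gcd(15, 18) = 3, and 3 - 2 = 1 is NOT divisible by 3.
    ⇒ system is inconsistent (no integer solution).

No solution (the system is inconsistent).


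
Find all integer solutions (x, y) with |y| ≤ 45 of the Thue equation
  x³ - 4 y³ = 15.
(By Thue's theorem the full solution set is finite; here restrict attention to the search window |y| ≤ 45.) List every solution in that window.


The equation is x³ - 4y³ = 15. For fixed y, x³ = 4·y³ + 15, so a solution requires the RHS to be a perfect cube.
Strategy: iterate y from -45 to 45, compute RHS = 4·y³ + 15, and check whether it is a (positive or negative) perfect cube.
Check small values of y:
  y = 0: RHS = 15 is not a perfect cube.
  y = 1: RHS = 19 is not a perfect cube.
  y = -1: RHS = 11 is not a perfect cube.
  y = 2: RHS = 47 is not a perfect cube.
  y = -2: RHS = -17 is not a perfect cube.
  y = 3: RHS = 123 is not a perfect cube.
  y = -3: RHS = -93 is not a perfect cube.
Continuing the search up to |y| = 45 finds no solutions either.
No (x, y) in the scanned range satisfies the equation.

No integer solutions with |y| ≤ 45.


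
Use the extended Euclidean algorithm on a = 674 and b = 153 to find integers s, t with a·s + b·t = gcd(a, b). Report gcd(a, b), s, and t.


Euclidean algorithm on (674, 153) — divide until remainder is 0:
  674 = 4 · 153 + 62
  153 = 2 · 62 + 29
  62 = 2 · 29 + 4
  29 = 7 · 4 + 1
  4 = 4 · 1 + 0
gcd(674, 153) = 1.
Track Bezout coefficients alongside the remainders: start with r₀ = 674 = a·1 + b·0 (s = 1, t = 0) and r₁ = 153 = a·0 + b·1 (s = 0, t = 1); each new remainder r_{k+1} = r_{k-1} − q_k·r_k inherits s_{k+1} = s_{k-1} − q_k·s_k, t_{k+1} = t_{k-1} − q_k·t_k, so r_k = a·s_k + b·t_k at every step:
  q = 4: r = 62, s = 1 − 4·0 = 1, t = 0 − 4·1 = -4  (check: 674·1 + 153·(-4) = 62)
  q = 2: r = 29, s = 0 − 2·1 = -2, t = 1 − 2·(-4) = 9  (check: 674·(-2) + 153·9 = 29)
  q = 2: r = 4, s = 1 − 2·(-2) = 5, t = -4 − 2·9 = -22  (check: 674·5 + 153·(-22) = 4)
  q = 7: r = 1, s = -2 − 7·5 = -37, t = 9 − 7·(-22) = 163  (check: 674·(-37) + 153·163 = 1)
The row with r = 1 (the gcd) gives the Bezout coefficients s = -37, t = 163.
Result: 674 · (-37) + 153 · (163) = 1.

gcd(674, 153) = 1; s = -37, t = 163 (check: 674·(-37) + 153·163 = 1).
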